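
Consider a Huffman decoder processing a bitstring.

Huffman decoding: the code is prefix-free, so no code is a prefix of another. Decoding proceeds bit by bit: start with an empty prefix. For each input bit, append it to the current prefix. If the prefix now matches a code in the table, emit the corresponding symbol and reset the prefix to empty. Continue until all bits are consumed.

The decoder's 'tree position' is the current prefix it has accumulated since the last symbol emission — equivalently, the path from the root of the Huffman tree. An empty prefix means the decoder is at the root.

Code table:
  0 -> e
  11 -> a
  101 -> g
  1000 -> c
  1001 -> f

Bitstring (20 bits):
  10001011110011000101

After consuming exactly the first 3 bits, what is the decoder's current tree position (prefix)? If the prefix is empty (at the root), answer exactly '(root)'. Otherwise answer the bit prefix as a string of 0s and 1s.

Answer: 100

Derivation:
Bit 0: prefix='1' (no match yet)
Bit 1: prefix='10' (no match yet)
Bit 2: prefix='100' (no match yet)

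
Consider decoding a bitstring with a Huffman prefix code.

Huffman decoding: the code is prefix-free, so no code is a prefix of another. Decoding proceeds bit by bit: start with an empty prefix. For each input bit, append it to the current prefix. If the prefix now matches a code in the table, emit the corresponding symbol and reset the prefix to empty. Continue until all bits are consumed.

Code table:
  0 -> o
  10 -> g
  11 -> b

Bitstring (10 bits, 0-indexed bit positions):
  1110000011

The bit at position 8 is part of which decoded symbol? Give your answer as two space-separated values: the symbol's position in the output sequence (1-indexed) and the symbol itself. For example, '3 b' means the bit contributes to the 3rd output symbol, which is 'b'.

Bit 0: prefix='1' (no match yet)
Bit 1: prefix='11' -> emit 'b', reset
Bit 2: prefix='1' (no match yet)
Bit 3: prefix='10' -> emit 'g', reset
Bit 4: prefix='0' -> emit 'o', reset
Bit 5: prefix='0' -> emit 'o', reset
Bit 6: prefix='0' -> emit 'o', reset
Bit 7: prefix='0' -> emit 'o', reset
Bit 8: prefix='1' (no match yet)
Bit 9: prefix='11' -> emit 'b', reset

Answer: 7 b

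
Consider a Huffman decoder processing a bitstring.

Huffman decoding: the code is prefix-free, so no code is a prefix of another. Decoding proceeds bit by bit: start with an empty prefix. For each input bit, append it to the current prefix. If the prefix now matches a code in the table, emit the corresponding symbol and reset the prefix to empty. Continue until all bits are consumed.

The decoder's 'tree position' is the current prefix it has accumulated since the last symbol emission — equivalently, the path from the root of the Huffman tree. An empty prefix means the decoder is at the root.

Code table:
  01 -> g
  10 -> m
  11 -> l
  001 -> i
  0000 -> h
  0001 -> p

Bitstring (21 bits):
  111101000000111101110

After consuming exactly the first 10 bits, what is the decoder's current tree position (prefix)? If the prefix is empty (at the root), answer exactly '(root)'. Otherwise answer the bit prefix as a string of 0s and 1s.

Answer: (root)

Derivation:
Bit 0: prefix='1' (no match yet)
Bit 1: prefix='11' -> emit 'l', reset
Bit 2: prefix='1' (no match yet)
Bit 3: prefix='11' -> emit 'l', reset
Bit 4: prefix='0' (no match yet)
Bit 5: prefix='01' -> emit 'g', reset
Bit 6: prefix='0' (no match yet)
Bit 7: prefix='00' (no match yet)
Bit 8: prefix='000' (no match yet)
Bit 9: prefix='0000' -> emit 'h', reset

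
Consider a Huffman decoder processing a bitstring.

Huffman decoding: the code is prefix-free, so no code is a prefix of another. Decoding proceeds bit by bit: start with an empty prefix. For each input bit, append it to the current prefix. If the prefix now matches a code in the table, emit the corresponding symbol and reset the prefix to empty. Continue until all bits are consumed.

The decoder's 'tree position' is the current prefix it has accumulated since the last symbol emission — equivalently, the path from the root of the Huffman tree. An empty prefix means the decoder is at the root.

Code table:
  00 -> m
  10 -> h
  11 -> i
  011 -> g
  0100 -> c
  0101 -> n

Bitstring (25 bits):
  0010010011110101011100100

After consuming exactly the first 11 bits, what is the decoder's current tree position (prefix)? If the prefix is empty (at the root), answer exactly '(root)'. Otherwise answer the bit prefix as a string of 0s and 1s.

Bit 0: prefix='0' (no match yet)
Bit 1: prefix='00' -> emit 'm', reset
Bit 2: prefix='1' (no match yet)
Bit 3: prefix='10' -> emit 'h', reset
Bit 4: prefix='0' (no match yet)
Bit 5: prefix='01' (no match yet)
Bit 6: prefix='010' (no match yet)
Bit 7: prefix='0100' -> emit 'c', reset
Bit 8: prefix='1' (no match yet)
Bit 9: prefix='11' -> emit 'i', reset
Bit 10: prefix='1' (no match yet)

Answer: 1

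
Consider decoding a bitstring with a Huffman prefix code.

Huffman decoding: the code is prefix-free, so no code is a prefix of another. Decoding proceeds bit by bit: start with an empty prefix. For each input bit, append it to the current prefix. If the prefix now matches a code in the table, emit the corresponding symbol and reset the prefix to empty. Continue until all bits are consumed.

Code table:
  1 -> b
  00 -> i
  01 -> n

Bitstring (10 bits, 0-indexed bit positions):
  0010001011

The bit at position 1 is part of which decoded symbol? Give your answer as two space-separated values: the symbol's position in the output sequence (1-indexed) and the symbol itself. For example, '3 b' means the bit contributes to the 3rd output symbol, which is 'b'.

Answer: 1 i

Derivation:
Bit 0: prefix='0' (no match yet)
Bit 1: prefix='00' -> emit 'i', reset
Bit 2: prefix='1' -> emit 'b', reset
Bit 3: prefix='0' (no match yet)
Bit 4: prefix='00' -> emit 'i', reset
Bit 5: prefix='0' (no match yet)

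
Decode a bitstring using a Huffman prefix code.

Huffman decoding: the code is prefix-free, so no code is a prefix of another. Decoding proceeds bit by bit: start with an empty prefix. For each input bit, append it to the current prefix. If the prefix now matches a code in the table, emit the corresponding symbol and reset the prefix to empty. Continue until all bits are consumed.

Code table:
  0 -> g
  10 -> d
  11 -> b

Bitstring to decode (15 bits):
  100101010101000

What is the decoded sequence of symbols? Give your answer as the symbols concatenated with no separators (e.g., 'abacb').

Bit 0: prefix='1' (no match yet)
Bit 1: prefix='10' -> emit 'd', reset
Bit 2: prefix='0' -> emit 'g', reset
Bit 3: prefix='1' (no match yet)
Bit 4: prefix='10' -> emit 'd', reset
Bit 5: prefix='1' (no match yet)
Bit 6: prefix='10' -> emit 'd', reset
Bit 7: prefix='1' (no match yet)
Bit 8: prefix='10' -> emit 'd', reset
Bit 9: prefix='1' (no match yet)
Bit 10: prefix='10' -> emit 'd', reset
Bit 11: prefix='1' (no match yet)
Bit 12: prefix='10' -> emit 'd', reset
Bit 13: prefix='0' -> emit 'g', reset
Bit 14: prefix='0' -> emit 'g', reset

Answer: dgdddddgg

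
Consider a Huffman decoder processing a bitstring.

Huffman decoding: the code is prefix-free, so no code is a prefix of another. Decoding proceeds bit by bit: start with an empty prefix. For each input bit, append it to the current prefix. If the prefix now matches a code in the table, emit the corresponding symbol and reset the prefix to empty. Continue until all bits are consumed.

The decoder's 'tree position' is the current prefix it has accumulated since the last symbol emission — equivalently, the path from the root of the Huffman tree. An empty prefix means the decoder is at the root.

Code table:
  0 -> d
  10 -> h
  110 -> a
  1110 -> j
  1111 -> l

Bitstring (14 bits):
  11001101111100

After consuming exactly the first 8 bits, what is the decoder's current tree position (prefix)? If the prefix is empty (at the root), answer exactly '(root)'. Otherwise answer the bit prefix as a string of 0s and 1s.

Bit 0: prefix='1' (no match yet)
Bit 1: prefix='11' (no match yet)
Bit 2: prefix='110' -> emit 'a', reset
Bit 3: prefix='0' -> emit 'd', reset
Bit 4: prefix='1' (no match yet)
Bit 5: prefix='11' (no match yet)
Bit 6: prefix='110' -> emit 'a', reset
Bit 7: prefix='1' (no match yet)

Answer: 1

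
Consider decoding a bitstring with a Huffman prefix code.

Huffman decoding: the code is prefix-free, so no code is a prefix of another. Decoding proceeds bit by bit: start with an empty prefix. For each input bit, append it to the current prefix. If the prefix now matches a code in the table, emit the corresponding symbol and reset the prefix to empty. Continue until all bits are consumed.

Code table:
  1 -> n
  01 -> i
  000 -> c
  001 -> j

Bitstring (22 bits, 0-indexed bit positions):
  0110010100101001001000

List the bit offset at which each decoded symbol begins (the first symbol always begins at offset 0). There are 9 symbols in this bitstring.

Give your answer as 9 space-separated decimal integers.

Bit 0: prefix='0' (no match yet)
Bit 1: prefix='01' -> emit 'i', reset
Bit 2: prefix='1' -> emit 'n', reset
Bit 3: prefix='0' (no match yet)
Bit 4: prefix='00' (no match yet)
Bit 5: prefix='001' -> emit 'j', reset
Bit 6: prefix='0' (no match yet)
Bit 7: prefix='01' -> emit 'i', reset
Bit 8: prefix='0' (no match yet)
Bit 9: prefix='00' (no match yet)
Bit 10: prefix='001' -> emit 'j', reset
Bit 11: prefix='0' (no match yet)
Bit 12: prefix='01' -> emit 'i', reset
Bit 13: prefix='0' (no match yet)
Bit 14: prefix='00' (no match yet)
Bit 15: prefix='001' -> emit 'j', reset
Bit 16: prefix='0' (no match yet)
Bit 17: prefix='00' (no match yet)
Bit 18: prefix='001' -> emit 'j', reset
Bit 19: prefix='0' (no match yet)
Bit 20: prefix='00' (no match yet)
Bit 21: prefix='000' -> emit 'c', reset

Answer: 0 2 3 6 8 11 13 16 19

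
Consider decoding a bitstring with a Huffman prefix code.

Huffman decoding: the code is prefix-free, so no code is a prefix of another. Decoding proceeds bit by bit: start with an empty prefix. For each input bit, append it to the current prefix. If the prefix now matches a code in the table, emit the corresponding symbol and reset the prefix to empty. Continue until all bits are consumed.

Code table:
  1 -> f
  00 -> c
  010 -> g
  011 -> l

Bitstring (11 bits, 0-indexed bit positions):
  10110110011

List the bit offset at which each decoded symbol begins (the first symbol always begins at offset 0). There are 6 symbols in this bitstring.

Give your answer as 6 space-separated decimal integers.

Bit 0: prefix='1' -> emit 'f', reset
Bit 1: prefix='0' (no match yet)
Bit 2: prefix='01' (no match yet)
Bit 3: prefix='011' -> emit 'l', reset
Bit 4: prefix='0' (no match yet)
Bit 5: prefix='01' (no match yet)
Bit 6: prefix='011' -> emit 'l', reset
Bit 7: prefix='0' (no match yet)
Bit 8: prefix='00' -> emit 'c', reset
Bit 9: prefix='1' -> emit 'f', reset
Bit 10: prefix='1' -> emit 'f', reset

Answer: 0 1 4 7 9 10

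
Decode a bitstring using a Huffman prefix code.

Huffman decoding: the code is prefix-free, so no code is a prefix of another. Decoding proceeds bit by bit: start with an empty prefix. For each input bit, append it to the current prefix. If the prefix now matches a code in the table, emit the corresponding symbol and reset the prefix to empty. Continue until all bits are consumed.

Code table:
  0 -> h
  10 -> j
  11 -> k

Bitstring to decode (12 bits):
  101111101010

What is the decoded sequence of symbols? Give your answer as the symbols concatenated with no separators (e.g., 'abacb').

Bit 0: prefix='1' (no match yet)
Bit 1: prefix='10' -> emit 'j', reset
Bit 2: prefix='1' (no match yet)
Bit 3: prefix='11' -> emit 'k', reset
Bit 4: prefix='1' (no match yet)
Bit 5: prefix='11' -> emit 'k', reset
Bit 6: prefix='1' (no match yet)
Bit 7: prefix='10' -> emit 'j', reset
Bit 8: prefix='1' (no match yet)
Bit 9: prefix='10' -> emit 'j', reset
Bit 10: prefix='1' (no match yet)
Bit 11: prefix='10' -> emit 'j', reset

Answer: jkkjjj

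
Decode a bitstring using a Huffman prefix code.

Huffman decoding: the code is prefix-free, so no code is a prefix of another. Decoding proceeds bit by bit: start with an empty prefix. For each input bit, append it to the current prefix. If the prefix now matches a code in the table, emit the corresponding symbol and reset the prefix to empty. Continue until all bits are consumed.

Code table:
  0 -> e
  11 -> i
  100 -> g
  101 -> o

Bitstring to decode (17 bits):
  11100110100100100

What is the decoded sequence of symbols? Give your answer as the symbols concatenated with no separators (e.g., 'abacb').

Answer: igieggg

Derivation:
Bit 0: prefix='1' (no match yet)
Bit 1: prefix='11' -> emit 'i', reset
Bit 2: prefix='1' (no match yet)
Bit 3: prefix='10' (no match yet)
Bit 4: prefix='100' -> emit 'g', reset
Bit 5: prefix='1' (no match yet)
Bit 6: prefix='11' -> emit 'i', reset
Bit 7: prefix='0' -> emit 'e', reset
Bit 8: prefix='1' (no match yet)
Bit 9: prefix='10' (no match yet)
Bit 10: prefix='100' -> emit 'g', reset
Bit 11: prefix='1' (no match yet)
Bit 12: prefix='10' (no match yet)
Bit 13: prefix='100' -> emit 'g', reset
Bit 14: prefix='1' (no match yet)
Bit 15: prefix='10' (no match yet)
Bit 16: prefix='100' -> emit 'g', reset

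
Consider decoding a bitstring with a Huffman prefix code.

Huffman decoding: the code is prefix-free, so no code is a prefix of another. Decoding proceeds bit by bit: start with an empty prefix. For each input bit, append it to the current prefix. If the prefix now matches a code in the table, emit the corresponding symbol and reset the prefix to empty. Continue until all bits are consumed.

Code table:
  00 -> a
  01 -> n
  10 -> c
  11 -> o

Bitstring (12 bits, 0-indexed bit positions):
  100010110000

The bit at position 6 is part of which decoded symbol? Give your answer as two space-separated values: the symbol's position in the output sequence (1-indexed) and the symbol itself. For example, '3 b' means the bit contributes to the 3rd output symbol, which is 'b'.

Answer: 4 o

Derivation:
Bit 0: prefix='1' (no match yet)
Bit 1: prefix='10' -> emit 'c', reset
Bit 2: prefix='0' (no match yet)
Bit 3: prefix='00' -> emit 'a', reset
Bit 4: prefix='1' (no match yet)
Bit 5: prefix='10' -> emit 'c', reset
Bit 6: prefix='1' (no match yet)
Bit 7: prefix='11' -> emit 'o', reset
Bit 8: prefix='0' (no match yet)
Bit 9: prefix='00' -> emit 'a', reset
Bit 10: prefix='0' (no match yet)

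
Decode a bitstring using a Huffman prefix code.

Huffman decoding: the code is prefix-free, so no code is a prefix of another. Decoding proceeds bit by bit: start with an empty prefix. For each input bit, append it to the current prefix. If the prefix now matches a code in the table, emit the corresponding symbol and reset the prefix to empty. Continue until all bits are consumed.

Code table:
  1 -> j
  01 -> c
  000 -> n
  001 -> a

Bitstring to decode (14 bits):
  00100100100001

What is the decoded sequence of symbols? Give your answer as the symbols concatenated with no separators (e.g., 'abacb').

Answer: aaanc

Derivation:
Bit 0: prefix='0' (no match yet)
Bit 1: prefix='00' (no match yet)
Bit 2: prefix='001' -> emit 'a', reset
Bit 3: prefix='0' (no match yet)
Bit 4: prefix='00' (no match yet)
Bit 5: prefix='001' -> emit 'a', reset
Bit 6: prefix='0' (no match yet)
Bit 7: prefix='00' (no match yet)
Bit 8: prefix='001' -> emit 'a', reset
Bit 9: prefix='0' (no match yet)
Bit 10: prefix='00' (no match yet)
Bit 11: prefix='000' -> emit 'n', reset
Bit 12: prefix='0' (no match yet)
Bit 13: prefix='01' -> emit 'c', reset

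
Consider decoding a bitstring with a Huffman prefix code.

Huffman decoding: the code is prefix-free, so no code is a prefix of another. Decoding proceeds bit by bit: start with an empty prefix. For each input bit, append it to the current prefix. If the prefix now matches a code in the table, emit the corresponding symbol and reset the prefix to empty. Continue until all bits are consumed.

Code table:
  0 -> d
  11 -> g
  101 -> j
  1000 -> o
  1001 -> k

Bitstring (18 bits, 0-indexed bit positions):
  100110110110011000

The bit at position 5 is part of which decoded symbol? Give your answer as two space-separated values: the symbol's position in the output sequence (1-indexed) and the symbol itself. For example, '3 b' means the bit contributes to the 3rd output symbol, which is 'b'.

Answer: 2 j

Derivation:
Bit 0: prefix='1' (no match yet)
Bit 1: prefix='10' (no match yet)
Bit 2: prefix='100' (no match yet)
Bit 3: prefix='1001' -> emit 'k', reset
Bit 4: prefix='1' (no match yet)
Bit 5: prefix='10' (no match yet)
Bit 6: prefix='101' -> emit 'j', reset
Bit 7: prefix='1' (no match yet)
Bit 8: prefix='10' (no match yet)
Bit 9: prefix='101' -> emit 'j', reset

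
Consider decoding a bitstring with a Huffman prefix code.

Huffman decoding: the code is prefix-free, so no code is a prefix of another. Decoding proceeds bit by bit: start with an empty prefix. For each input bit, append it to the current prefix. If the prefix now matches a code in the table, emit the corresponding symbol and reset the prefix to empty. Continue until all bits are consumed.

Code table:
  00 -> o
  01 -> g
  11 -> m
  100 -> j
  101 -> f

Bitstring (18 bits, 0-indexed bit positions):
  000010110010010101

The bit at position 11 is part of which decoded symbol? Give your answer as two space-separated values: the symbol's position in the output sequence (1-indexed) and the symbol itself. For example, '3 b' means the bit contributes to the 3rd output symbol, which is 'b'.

Answer: 5 j

Derivation:
Bit 0: prefix='0' (no match yet)
Bit 1: prefix='00' -> emit 'o', reset
Bit 2: prefix='0' (no match yet)
Bit 3: prefix='00' -> emit 'o', reset
Bit 4: prefix='1' (no match yet)
Bit 5: prefix='10' (no match yet)
Bit 6: prefix='101' -> emit 'f', reset
Bit 7: prefix='1' (no match yet)
Bit 8: prefix='10' (no match yet)
Bit 9: prefix='100' -> emit 'j', reset
Bit 10: prefix='1' (no match yet)
Bit 11: prefix='10' (no match yet)
Bit 12: prefix='100' -> emit 'j', reset
Bit 13: prefix='1' (no match yet)
Bit 14: prefix='10' (no match yet)
Bit 15: prefix='101' -> emit 'f', reset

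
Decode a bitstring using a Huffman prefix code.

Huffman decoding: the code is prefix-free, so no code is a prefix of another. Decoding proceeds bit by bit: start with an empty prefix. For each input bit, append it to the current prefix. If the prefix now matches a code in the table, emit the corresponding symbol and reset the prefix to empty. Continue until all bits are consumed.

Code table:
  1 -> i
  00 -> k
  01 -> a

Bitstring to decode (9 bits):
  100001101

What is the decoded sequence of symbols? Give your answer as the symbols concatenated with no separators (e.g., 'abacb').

Answer: ikkiia

Derivation:
Bit 0: prefix='1' -> emit 'i', reset
Bit 1: prefix='0' (no match yet)
Bit 2: prefix='00' -> emit 'k', reset
Bit 3: prefix='0' (no match yet)
Bit 4: prefix='00' -> emit 'k', reset
Bit 5: prefix='1' -> emit 'i', reset
Bit 6: prefix='1' -> emit 'i', reset
Bit 7: prefix='0' (no match yet)
Bit 8: prefix='01' -> emit 'a', reset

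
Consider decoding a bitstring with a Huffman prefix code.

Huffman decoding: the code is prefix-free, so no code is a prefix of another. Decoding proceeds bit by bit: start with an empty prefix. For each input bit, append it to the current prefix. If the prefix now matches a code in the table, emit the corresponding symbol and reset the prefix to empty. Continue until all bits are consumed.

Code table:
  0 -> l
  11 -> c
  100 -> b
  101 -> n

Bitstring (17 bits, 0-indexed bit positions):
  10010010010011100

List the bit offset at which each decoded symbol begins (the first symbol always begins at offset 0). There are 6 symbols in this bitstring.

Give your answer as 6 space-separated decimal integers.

Bit 0: prefix='1' (no match yet)
Bit 1: prefix='10' (no match yet)
Bit 2: prefix='100' -> emit 'b', reset
Bit 3: prefix='1' (no match yet)
Bit 4: prefix='10' (no match yet)
Bit 5: prefix='100' -> emit 'b', reset
Bit 6: prefix='1' (no match yet)
Bit 7: prefix='10' (no match yet)
Bit 8: prefix='100' -> emit 'b', reset
Bit 9: prefix='1' (no match yet)
Bit 10: prefix='10' (no match yet)
Bit 11: prefix='100' -> emit 'b', reset
Bit 12: prefix='1' (no match yet)
Bit 13: prefix='11' -> emit 'c', reset
Bit 14: prefix='1' (no match yet)
Bit 15: prefix='10' (no match yet)
Bit 16: prefix='100' -> emit 'b', reset

Answer: 0 3 6 9 12 14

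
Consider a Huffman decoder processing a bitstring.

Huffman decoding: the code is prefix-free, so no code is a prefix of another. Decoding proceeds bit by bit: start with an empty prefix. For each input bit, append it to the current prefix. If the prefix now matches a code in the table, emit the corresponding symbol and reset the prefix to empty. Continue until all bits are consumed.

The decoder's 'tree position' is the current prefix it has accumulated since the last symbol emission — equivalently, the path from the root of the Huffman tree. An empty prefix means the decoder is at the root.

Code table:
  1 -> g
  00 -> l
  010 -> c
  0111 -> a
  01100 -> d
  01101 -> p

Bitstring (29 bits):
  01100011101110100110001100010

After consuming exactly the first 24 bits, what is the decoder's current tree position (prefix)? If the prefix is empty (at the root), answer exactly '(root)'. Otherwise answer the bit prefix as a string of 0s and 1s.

Bit 0: prefix='0' (no match yet)
Bit 1: prefix='01' (no match yet)
Bit 2: prefix='011' (no match yet)
Bit 3: prefix='0110' (no match yet)
Bit 4: prefix='01100' -> emit 'd', reset
Bit 5: prefix='0' (no match yet)
Bit 6: prefix='01' (no match yet)
Bit 7: prefix='011' (no match yet)
Bit 8: prefix='0111' -> emit 'a', reset
Bit 9: prefix='0' (no match yet)
Bit 10: prefix='01' (no match yet)
Bit 11: prefix='011' (no match yet)
Bit 12: prefix='0111' -> emit 'a', reset
Bit 13: prefix='0' (no match yet)
Bit 14: prefix='01' (no match yet)
Bit 15: prefix='010' -> emit 'c', reset
Bit 16: prefix='0' (no match yet)
Bit 17: prefix='01' (no match yet)
Bit 18: prefix='011' (no match yet)
Bit 19: prefix='0110' (no match yet)
Bit 20: prefix='01100' -> emit 'd', reset
Bit 21: prefix='0' (no match yet)
Bit 22: prefix='01' (no match yet)
Bit 23: prefix='011' (no match yet)

Answer: 011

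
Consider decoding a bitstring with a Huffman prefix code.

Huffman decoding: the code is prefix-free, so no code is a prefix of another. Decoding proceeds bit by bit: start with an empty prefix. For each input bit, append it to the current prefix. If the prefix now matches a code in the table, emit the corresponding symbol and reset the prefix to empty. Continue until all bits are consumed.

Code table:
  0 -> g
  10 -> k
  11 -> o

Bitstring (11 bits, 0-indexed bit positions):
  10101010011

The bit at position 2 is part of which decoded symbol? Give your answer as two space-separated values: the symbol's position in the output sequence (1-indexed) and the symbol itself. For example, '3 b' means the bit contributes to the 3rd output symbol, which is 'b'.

Bit 0: prefix='1' (no match yet)
Bit 1: prefix='10' -> emit 'k', reset
Bit 2: prefix='1' (no match yet)
Bit 3: prefix='10' -> emit 'k', reset
Bit 4: prefix='1' (no match yet)
Bit 5: prefix='10' -> emit 'k', reset
Bit 6: prefix='1' (no match yet)

Answer: 2 k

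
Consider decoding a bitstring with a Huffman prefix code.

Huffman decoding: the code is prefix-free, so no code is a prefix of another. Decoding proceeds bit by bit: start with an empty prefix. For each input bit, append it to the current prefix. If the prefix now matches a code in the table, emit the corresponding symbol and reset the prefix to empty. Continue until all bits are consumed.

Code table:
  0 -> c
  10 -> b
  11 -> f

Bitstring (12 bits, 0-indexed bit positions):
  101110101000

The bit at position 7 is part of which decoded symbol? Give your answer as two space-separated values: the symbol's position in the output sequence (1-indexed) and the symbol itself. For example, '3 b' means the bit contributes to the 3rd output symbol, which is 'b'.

Answer: 4 b

Derivation:
Bit 0: prefix='1' (no match yet)
Bit 1: prefix='10' -> emit 'b', reset
Bit 2: prefix='1' (no match yet)
Bit 3: prefix='11' -> emit 'f', reset
Bit 4: prefix='1' (no match yet)
Bit 5: prefix='10' -> emit 'b', reset
Bit 6: prefix='1' (no match yet)
Bit 7: prefix='10' -> emit 'b', reset
Bit 8: prefix='1' (no match yet)
Bit 9: prefix='10' -> emit 'b', reset
Bit 10: prefix='0' -> emit 'c', reset
Bit 11: prefix='0' -> emit 'c', reset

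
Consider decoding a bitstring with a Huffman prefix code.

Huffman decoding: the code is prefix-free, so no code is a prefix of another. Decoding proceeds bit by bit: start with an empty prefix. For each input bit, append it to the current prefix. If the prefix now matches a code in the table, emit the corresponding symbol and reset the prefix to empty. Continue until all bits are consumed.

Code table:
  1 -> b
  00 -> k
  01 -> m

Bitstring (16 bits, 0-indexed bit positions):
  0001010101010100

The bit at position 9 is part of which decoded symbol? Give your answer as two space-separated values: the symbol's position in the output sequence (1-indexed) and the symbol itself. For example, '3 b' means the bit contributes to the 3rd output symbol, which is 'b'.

Answer: 5 m

Derivation:
Bit 0: prefix='0' (no match yet)
Bit 1: prefix='00' -> emit 'k', reset
Bit 2: prefix='0' (no match yet)
Bit 3: prefix='01' -> emit 'm', reset
Bit 4: prefix='0' (no match yet)
Bit 5: prefix='01' -> emit 'm', reset
Bit 6: prefix='0' (no match yet)
Bit 7: prefix='01' -> emit 'm', reset
Bit 8: prefix='0' (no match yet)
Bit 9: prefix='01' -> emit 'm', reset
Bit 10: prefix='0' (no match yet)
Bit 11: prefix='01' -> emit 'm', reset
Bit 12: prefix='0' (no match yet)
Bit 13: prefix='01' -> emit 'm', reset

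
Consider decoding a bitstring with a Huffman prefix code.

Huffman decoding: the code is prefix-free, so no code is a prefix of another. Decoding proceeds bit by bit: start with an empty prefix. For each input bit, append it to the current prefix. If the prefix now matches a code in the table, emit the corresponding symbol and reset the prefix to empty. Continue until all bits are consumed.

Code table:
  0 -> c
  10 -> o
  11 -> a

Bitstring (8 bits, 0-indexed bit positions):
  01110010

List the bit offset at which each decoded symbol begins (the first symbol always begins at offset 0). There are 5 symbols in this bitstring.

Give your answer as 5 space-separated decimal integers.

Bit 0: prefix='0' -> emit 'c', reset
Bit 1: prefix='1' (no match yet)
Bit 2: prefix='11' -> emit 'a', reset
Bit 3: prefix='1' (no match yet)
Bit 4: prefix='10' -> emit 'o', reset
Bit 5: prefix='0' -> emit 'c', reset
Bit 6: prefix='1' (no match yet)
Bit 7: prefix='10' -> emit 'o', reset

Answer: 0 1 3 5 6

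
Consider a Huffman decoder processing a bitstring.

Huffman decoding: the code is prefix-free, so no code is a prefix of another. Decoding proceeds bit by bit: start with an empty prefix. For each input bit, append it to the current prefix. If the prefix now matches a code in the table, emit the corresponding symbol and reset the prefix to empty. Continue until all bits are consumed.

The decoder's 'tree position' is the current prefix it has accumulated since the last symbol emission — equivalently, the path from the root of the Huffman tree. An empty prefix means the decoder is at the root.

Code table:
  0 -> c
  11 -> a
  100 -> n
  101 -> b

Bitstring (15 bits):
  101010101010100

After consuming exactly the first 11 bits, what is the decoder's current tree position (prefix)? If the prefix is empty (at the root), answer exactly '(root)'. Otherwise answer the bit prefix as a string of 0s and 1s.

Bit 0: prefix='1' (no match yet)
Bit 1: prefix='10' (no match yet)
Bit 2: prefix='101' -> emit 'b', reset
Bit 3: prefix='0' -> emit 'c', reset
Bit 4: prefix='1' (no match yet)
Bit 5: prefix='10' (no match yet)
Bit 6: prefix='101' -> emit 'b', reset
Bit 7: prefix='0' -> emit 'c', reset
Bit 8: prefix='1' (no match yet)
Bit 9: prefix='10' (no match yet)
Bit 10: prefix='101' -> emit 'b', reset

Answer: (root)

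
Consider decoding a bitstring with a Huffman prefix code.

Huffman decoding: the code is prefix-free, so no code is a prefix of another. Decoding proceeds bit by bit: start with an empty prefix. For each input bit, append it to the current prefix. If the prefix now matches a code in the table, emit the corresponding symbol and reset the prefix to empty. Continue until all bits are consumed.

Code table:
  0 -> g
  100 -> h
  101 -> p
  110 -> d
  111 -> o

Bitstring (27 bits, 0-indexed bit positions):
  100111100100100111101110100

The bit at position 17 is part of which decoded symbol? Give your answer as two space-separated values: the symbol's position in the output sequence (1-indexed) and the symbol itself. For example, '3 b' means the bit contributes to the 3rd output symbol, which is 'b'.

Answer: 6 o

Derivation:
Bit 0: prefix='1' (no match yet)
Bit 1: prefix='10' (no match yet)
Bit 2: prefix='100' -> emit 'h', reset
Bit 3: prefix='1' (no match yet)
Bit 4: prefix='11' (no match yet)
Bit 5: prefix='111' -> emit 'o', reset
Bit 6: prefix='1' (no match yet)
Bit 7: prefix='10' (no match yet)
Bit 8: prefix='100' -> emit 'h', reset
Bit 9: prefix='1' (no match yet)
Bit 10: prefix='10' (no match yet)
Bit 11: prefix='100' -> emit 'h', reset
Bit 12: prefix='1' (no match yet)
Bit 13: prefix='10' (no match yet)
Bit 14: prefix='100' -> emit 'h', reset
Bit 15: prefix='1' (no match yet)
Bit 16: prefix='11' (no match yet)
Bit 17: prefix='111' -> emit 'o', reset
Bit 18: prefix='1' (no match yet)
Bit 19: prefix='10' (no match yet)
Bit 20: prefix='101' -> emit 'p', reset
Bit 21: prefix='1' (no match yet)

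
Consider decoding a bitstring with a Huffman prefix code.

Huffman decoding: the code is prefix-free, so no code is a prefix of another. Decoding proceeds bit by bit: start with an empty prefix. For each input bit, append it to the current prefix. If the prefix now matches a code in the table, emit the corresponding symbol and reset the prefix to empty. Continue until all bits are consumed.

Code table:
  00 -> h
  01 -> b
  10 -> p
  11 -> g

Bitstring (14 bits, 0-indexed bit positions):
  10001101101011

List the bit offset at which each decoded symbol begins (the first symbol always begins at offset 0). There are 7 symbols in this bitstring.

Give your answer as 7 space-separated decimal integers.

Bit 0: prefix='1' (no match yet)
Bit 1: prefix='10' -> emit 'p', reset
Bit 2: prefix='0' (no match yet)
Bit 3: prefix='00' -> emit 'h', reset
Bit 4: prefix='1' (no match yet)
Bit 5: prefix='11' -> emit 'g', reset
Bit 6: prefix='0' (no match yet)
Bit 7: prefix='01' -> emit 'b', reset
Bit 8: prefix='1' (no match yet)
Bit 9: prefix='10' -> emit 'p', reset
Bit 10: prefix='1' (no match yet)
Bit 11: prefix='10' -> emit 'p', reset
Bit 12: prefix='1' (no match yet)
Bit 13: prefix='11' -> emit 'g', reset

Answer: 0 2 4 6 8 10 12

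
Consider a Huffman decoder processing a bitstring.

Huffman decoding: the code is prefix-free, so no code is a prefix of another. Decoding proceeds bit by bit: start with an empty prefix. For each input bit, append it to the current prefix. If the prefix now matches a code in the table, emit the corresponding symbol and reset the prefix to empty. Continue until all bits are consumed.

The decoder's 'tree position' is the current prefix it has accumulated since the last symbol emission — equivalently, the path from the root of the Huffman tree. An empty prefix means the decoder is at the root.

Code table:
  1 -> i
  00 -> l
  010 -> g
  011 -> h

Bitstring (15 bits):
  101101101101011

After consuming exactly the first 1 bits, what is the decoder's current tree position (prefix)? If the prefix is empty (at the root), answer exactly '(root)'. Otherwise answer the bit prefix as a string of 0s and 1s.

Answer: (root)

Derivation:
Bit 0: prefix='1' -> emit 'i', reset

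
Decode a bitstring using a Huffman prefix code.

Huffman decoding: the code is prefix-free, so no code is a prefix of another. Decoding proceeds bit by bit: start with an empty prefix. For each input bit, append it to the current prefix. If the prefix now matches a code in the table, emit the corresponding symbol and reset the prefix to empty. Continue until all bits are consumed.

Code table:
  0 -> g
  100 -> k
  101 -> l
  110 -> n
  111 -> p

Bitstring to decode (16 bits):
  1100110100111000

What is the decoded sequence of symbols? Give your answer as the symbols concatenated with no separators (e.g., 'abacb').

Bit 0: prefix='1' (no match yet)
Bit 1: prefix='11' (no match yet)
Bit 2: prefix='110' -> emit 'n', reset
Bit 3: prefix='0' -> emit 'g', reset
Bit 4: prefix='1' (no match yet)
Bit 5: prefix='11' (no match yet)
Bit 6: prefix='110' -> emit 'n', reset
Bit 7: prefix='1' (no match yet)
Bit 8: prefix='10' (no match yet)
Bit 9: prefix='100' -> emit 'k', reset
Bit 10: prefix='1' (no match yet)
Bit 11: prefix='11' (no match yet)
Bit 12: prefix='111' -> emit 'p', reset
Bit 13: prefix='0' -> emit 'g', reset
Bit 14: prefix='0' -> emit 'g', reset
Bit 15: prefix='0' -> emit 'g', reset

Answer: ngnkpggg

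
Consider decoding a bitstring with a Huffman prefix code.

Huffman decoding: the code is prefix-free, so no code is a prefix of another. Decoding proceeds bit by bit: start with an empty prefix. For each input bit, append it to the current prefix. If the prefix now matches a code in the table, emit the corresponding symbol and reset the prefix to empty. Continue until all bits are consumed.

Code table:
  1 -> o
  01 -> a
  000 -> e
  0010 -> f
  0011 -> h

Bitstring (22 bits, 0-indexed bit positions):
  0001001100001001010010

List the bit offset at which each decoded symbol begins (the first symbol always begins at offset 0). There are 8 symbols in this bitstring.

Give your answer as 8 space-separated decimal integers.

Bit 0: prefix='0' (no match yet)
Bit 1: prefix='00' (no match yet)
Bit 2: prefix='000' -> emit 'e', reset
Bit 3: prefix='1' -> emit 'o', reset
Bit 4: prefix='0' (no match yet)
Bit 5: prefix='00' (no match yet)
Bit 6: prefix='001' (no match yet)
Bit 7: prefix='0011' -> emit 'h', reset
Bit 8: prefix='0' (no match yet)
Bit 9: prefix='00' (no match yet)
Bit 10: prefix='000' -> emit 'e', reset
Bit 11: prefix='0' (no match yet)
Bit 12: prefix='01' -> emit 'a', reset
Bit 13: prefix='0' (no match yet)
Bit 14: prefix='00' (no match yet)
Bit 15: prefix='001' (no match yet)
Bit 16: prefix='0010' -> emit 'f', reset
Bit 17: prefix='1' -> emit 'o', reset
Bit 18: prefix='0' (no match yet)
Bit 19: prefix='00' (no match yet)
Bit 20: prefix='001' (no match yet)
Bit 21: prefix='0010' -> emit 'f', reset

Answer: 0 3 4 8 11 13 17 18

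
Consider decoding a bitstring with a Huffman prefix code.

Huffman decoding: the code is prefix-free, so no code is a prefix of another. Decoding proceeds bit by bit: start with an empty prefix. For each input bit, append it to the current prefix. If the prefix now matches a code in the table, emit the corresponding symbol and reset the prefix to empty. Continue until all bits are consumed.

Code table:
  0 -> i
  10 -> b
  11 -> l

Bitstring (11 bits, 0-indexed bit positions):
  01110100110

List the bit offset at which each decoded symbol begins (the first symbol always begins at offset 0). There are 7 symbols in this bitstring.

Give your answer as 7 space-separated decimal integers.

Answer: 0 1 3 5 7 8 10

Derivation:
Bit 0: prefix='0' -> emit 'i', reset
Bit 1: prefix='1' (no match yet)
Bit 2: prefix='11' -> emit 'l', reset
Bit 3: prefix='1' (no match yet)
Bit 4: prefix='10' -> emit 'b', reset
Bit 5: prefix='1' (no match yet)
Bit 6: prefix='10' -> emit 'b', reset
Bit 7: prefix='0' -> emit 'i', reset
Bit 8: prefix='1' (no match yet)
Bit 9: prefix='11' -> emit 'l', reset
Bit 10: prefix='0' -> emit 'i', reset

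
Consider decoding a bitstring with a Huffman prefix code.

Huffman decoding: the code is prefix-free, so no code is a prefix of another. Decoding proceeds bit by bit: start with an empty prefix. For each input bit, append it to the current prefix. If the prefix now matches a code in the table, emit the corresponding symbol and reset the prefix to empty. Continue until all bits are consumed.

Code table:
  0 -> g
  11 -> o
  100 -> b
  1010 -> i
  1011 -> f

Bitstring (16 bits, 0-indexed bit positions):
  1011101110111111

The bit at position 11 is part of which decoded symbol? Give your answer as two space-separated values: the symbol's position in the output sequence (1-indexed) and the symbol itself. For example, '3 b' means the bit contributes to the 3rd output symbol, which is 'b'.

Answer: 3 f

Derivation:
Bit 0: prefix='1' (no match yet)
Bit 1: prefix='10' (no match yet)
Bit 2: prefix='101' (no match yet)
Bit 3: prefix='1011' -> emit 'f', reset
Bit 4: prefix='1' (no match yet)
Bit 5: prefix='10' (no match yet)
Bit 6: prefix='101' (no match yet)
Bit 7: prefix='1011' -> emit 'f', reset
Bit 8: prefix='1' (no match yet)
Bit 9: prefix='10' (no match yet)
Bit 10: prefix='101' (no match yet)
Bit 11: prefix='1011' -> emit 'f', reset
Bit 12: prefix='1' (no match yet)
Bit 13: prefix='11' -> emit 'o', reset
Bit 14: prefix='1' (no match yet)
Bit 15: prefix='11' -> emit 'o', reset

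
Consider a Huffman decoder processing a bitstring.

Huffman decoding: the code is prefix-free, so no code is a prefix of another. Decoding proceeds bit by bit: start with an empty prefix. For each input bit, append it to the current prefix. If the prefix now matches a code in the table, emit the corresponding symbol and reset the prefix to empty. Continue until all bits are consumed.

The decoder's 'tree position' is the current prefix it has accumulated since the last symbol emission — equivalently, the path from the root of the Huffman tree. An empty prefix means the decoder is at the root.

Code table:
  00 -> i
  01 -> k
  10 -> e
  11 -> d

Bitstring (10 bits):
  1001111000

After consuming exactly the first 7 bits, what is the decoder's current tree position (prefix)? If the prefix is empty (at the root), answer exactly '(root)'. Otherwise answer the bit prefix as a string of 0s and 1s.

Answer: 1

Derivation:
Bit 0: prefix='1' (no match yet)
Bit 1: prefix='10' -> emit 'e', reset
Bit 2: prefix='0' (no match yet)
Bit 3: prefix='01' -> emit 'k', reset
Bit 4: prefix='1' (no match yet)
Bit 5: prefix='11' -> emit 'd', reset
Bit 6: prefix='1' (no match yet)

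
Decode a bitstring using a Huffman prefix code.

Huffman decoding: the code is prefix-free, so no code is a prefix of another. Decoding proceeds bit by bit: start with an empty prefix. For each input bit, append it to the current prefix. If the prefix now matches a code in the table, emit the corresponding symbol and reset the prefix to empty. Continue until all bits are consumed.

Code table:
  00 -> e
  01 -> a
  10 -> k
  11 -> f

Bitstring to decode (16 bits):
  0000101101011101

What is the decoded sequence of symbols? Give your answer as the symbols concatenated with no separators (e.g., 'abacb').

Bit 0: prefix='0' (no match yet)
Bit 1: prefix='00' -> emit 'e', reset
Bit 2: prefix='0' (no match yet)
Bit 3: prefix='00' -> emit 'e', reset
Bit 4: prefix='1' (no match yet)
Bit 5: prefix='10' -> emit 'k', reset
Bit 6: prefix='1' (no match yet)
Bit 7: prefix='11' -> emit 'f', reset
Bit 8: prefix='0' (no match yet)
Bit 9: prefix='01' -> emit 'a', reset
Bit 10: prefix='0' (no match yet)
Bit 11: prefix='01' -> emit 'a', reset
Bit 12: prefix='1' (no match yet)
Bit 13: prefix='11' -> emit 'f', reset
Bit 14: prefix='0' (no match yet)
Bit 15: prefix='01' -> emit 'a', reset

Answer: eekfaafa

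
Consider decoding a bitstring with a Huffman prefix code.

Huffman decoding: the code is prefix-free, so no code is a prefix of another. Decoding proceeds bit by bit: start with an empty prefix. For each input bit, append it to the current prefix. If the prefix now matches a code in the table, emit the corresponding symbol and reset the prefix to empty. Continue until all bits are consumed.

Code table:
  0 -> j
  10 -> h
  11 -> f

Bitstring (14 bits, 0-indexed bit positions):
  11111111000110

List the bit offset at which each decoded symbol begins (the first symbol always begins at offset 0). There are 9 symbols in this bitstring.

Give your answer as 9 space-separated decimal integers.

Answer: 0 2 4 6 8 9 10 11 13

Derivation:
Bit 0: prefix='1' (no match yet)
Bit 1: prefix='11' -> emit 'f', reset
Bit 2: prefix='1' (no match yet)
Bit 3: prefix='11' -> emit 'f', reset
Bit 4: prefix='1' (no match yet)
Bit 5: prefix='11' -> emit 'f', reset
Bit 6: prefix='1' (no match yet)
Bit 7: prefix='11' -> emit 'f', reset
Bit 8: prefix='0' -> emit 'j', reset
Bit 9: prefix='0' -> emit 'j', reset
Bit 10: prefix='0' -> emit 'j', reset
Bit 11: prefix='1' (no match yet)
Bit 12: prefix='11' -> emit 'f', reset
Bit 13: prefix='0' -> emit 'j', reset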